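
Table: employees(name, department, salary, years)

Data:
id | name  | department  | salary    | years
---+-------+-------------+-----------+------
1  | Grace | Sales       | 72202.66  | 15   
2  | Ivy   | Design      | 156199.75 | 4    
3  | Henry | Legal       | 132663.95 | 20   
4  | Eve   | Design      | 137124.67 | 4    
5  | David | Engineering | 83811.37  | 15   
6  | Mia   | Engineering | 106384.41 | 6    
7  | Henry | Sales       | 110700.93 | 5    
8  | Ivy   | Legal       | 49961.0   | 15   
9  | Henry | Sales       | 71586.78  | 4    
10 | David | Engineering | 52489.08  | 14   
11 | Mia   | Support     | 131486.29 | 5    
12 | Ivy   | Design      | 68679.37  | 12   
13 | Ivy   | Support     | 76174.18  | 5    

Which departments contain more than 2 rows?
SELECT department, COUNT(*) as cnt
FROM employees
GROUP BY department
HAVING COUNT(*) > 2

Result:
  Design: 3
  Engineering: 3
  Sales: 3

Note: HAVING filters groups after aggregation, WHERE filters rows before.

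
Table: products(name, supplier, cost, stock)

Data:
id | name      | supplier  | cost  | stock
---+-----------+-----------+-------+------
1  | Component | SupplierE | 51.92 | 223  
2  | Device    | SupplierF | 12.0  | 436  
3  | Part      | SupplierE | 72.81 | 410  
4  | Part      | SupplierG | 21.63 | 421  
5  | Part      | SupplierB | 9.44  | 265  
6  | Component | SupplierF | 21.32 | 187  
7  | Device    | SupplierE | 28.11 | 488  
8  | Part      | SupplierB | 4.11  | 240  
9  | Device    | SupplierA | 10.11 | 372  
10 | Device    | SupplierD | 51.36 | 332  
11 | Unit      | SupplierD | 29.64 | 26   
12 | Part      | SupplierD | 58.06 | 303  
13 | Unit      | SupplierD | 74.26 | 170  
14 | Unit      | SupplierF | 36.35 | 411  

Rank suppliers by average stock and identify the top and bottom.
SELECT supplier, AVG(stock)
FROM products
GROUP BY supplier
ORDER BY AVG(stock)

All groups:
  SupplierD: 207.75
  SupplierB: 252.50
  SupplierF: 344.67
  SupplierA: 372.00
  SupplierE: 373.67
  SupplierG: 421.00

Highest: SupplierG (421.00)
Lowest: SupplierD (207.75)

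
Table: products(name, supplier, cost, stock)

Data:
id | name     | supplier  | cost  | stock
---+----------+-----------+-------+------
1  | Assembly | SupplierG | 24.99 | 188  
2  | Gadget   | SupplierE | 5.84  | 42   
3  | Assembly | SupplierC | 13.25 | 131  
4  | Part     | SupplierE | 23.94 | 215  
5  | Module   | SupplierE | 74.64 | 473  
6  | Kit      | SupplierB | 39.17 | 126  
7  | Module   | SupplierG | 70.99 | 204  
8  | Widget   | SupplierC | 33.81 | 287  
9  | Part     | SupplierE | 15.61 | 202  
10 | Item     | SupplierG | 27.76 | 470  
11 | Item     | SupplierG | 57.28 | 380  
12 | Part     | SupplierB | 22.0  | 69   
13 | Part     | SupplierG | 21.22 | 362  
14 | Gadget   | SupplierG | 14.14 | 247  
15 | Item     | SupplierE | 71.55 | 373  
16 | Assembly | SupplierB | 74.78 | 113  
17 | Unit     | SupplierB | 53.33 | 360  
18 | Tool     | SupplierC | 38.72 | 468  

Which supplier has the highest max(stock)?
SELECT supplier, MAX(stock) as val
FROM products
GROUP BY supplier
ORDER BY val DESC
LIMIT 1

Result: SupplierE with max(stock) = 473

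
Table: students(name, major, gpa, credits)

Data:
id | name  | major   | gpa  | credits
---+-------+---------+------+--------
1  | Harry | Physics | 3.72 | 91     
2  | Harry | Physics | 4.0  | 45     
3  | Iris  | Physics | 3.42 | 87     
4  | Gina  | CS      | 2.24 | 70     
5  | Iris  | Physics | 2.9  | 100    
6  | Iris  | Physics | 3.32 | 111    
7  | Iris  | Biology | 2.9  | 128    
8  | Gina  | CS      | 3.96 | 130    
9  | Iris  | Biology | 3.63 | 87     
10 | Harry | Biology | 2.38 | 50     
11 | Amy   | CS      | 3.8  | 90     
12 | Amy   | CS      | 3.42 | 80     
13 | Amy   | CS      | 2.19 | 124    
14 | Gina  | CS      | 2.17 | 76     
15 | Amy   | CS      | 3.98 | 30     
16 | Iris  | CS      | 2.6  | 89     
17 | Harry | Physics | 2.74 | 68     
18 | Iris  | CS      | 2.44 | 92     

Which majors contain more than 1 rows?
SELECT major, COUNT(*) as cnt
FROM students
GROUP BY major
HAVING COUNT(*) > 1

Result:
  Biology: 3
  CS: 9
  Physics: 6

Note: HAVING filters groups after aggregation, WHERE filters rows before.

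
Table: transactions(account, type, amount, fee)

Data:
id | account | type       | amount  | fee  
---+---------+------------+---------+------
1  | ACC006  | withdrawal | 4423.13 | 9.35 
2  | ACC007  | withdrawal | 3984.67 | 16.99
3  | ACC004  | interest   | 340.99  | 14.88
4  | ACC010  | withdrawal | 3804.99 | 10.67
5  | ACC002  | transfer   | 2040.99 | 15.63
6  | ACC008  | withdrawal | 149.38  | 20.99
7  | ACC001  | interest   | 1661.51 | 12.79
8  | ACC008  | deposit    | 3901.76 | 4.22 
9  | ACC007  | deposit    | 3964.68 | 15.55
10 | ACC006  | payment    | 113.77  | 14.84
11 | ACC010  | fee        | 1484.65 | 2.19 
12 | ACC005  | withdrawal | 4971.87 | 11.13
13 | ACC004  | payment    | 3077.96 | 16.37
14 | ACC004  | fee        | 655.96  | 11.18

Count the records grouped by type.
SELECT type, COUNT(*) as count
FROM transactions
GROUP BY type

Result:
  deposit: 2
  fee: 2
  interest: 2
  payment: 2
  transfer: 1
  withdrawal: 5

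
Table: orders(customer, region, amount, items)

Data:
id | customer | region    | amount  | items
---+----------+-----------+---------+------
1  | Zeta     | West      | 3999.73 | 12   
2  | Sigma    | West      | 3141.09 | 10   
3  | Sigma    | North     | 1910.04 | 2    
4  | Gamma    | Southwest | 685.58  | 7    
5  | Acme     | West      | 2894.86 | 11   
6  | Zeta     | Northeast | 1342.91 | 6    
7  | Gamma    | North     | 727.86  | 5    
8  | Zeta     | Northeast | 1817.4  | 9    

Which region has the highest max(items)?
SELECT region, MAX(items) as val
FROM orders
GROUP BY region
ORDER BY val DESC
LIMIT 1

Result: West with max(items) = 12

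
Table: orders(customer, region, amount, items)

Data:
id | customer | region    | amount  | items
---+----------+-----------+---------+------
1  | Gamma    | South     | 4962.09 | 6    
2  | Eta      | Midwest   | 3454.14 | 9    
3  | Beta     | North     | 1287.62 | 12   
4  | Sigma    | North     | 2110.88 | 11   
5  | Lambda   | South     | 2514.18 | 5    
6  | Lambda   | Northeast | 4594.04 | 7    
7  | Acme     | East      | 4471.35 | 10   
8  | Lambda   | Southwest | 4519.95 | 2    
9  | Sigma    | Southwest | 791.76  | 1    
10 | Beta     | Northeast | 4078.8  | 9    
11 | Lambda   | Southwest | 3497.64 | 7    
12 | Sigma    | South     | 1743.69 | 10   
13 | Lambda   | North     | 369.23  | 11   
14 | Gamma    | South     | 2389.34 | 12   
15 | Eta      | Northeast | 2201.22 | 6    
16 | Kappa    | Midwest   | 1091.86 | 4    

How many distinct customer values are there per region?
SELECT region, COUNT(DISTINCT customer)
FROM orders
GROUP BY region

Result:
  East: 1 distinct
  Midwest: 2 distinct
  North: 3 distinct
  Northeast: 3 distinct
  South: 3 distinct
  Southwest: 2 distinct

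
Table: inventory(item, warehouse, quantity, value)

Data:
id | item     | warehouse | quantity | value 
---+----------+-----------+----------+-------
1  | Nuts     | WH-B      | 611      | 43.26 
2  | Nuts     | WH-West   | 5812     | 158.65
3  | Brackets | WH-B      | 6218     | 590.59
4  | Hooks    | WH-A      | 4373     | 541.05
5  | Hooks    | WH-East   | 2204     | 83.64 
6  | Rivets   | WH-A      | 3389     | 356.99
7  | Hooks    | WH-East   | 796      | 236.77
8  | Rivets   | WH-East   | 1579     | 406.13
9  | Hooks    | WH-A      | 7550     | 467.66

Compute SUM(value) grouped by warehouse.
SELECT warehouse, SUM(value) as result
FROM inventory
GROUP BY warehouse

Result:
  WH-A: 1365.70
  WH-B: 633.85
  WH-East: 726.54
  WH-West: 158.65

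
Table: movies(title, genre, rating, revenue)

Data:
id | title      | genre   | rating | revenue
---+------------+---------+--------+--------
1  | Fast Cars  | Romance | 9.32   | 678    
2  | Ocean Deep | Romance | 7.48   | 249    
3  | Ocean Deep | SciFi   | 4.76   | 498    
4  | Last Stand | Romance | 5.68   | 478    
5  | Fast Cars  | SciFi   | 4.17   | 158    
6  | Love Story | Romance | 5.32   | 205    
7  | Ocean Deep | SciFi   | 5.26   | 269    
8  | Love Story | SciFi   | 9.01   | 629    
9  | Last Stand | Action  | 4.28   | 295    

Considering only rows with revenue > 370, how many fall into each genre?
SELECT genre, COUNT(*)
FROM movies
WHERE revenue > 370
GROUP BY genre

Note: WHERE filters rows before grouping.

Result:
  Romance: 2
  SciFi: 2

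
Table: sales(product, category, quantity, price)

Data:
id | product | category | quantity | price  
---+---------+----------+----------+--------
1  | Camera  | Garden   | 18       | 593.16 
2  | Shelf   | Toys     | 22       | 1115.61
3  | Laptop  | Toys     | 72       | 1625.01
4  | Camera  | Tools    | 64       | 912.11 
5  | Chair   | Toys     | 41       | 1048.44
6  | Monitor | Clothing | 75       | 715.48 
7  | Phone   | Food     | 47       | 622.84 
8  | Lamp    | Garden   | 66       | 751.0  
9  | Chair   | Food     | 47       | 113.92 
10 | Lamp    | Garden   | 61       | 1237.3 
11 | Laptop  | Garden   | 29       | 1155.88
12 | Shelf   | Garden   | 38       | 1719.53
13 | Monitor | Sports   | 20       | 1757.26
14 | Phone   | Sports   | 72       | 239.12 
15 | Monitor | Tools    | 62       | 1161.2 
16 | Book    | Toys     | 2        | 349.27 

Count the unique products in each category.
SELECT category, COUNT(DISTINCT product)
FROM sales
GROUP BY category

Result:
  Clothing: 1 distinct
  Food: 2 distinct
  Garden: 4 distinct
  Sports: 2 distinct
  Tools: 2 distinct
  Toys: 4 distinct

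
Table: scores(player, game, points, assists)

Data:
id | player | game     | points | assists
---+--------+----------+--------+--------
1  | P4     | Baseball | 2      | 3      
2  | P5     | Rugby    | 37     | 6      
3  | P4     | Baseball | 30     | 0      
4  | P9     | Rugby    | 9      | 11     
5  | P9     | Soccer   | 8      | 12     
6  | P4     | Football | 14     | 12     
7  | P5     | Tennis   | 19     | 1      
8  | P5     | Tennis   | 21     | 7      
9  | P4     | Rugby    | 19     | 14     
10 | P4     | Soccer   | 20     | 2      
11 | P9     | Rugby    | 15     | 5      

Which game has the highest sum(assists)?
SELECT game, SUM(assists) as val
FROM scores
GROUP BY game
ORDER BY val DESC
LIMIT 1

Result: Rugby with sum(assists) = 36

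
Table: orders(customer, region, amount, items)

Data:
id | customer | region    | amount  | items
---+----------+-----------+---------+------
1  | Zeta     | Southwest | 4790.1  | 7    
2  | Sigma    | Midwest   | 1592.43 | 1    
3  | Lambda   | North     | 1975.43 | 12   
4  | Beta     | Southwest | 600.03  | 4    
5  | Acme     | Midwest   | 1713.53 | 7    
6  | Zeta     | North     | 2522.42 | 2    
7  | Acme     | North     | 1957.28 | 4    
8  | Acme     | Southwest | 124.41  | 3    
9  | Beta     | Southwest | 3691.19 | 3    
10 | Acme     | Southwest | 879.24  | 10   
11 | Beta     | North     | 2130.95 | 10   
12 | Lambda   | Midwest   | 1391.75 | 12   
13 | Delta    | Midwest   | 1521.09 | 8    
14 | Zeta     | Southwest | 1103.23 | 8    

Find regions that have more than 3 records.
SELECT region, COUNT(*) as cnt
FROM orders
GROUP BY region
HAVING COUNT(*) > 3

Result:
  Midwest: 4
  North: 4
  Southwest: 6

Note: HAVING filters groups after aggregation, WHERE filters rows before.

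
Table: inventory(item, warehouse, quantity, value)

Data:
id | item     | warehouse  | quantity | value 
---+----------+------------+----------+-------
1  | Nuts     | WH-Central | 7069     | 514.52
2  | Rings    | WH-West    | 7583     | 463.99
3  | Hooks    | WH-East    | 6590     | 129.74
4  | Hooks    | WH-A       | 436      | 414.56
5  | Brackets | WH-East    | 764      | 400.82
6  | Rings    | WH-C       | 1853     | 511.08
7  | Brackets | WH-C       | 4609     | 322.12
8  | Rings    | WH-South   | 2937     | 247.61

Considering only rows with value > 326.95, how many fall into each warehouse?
SELECT warehouse, COUNT(*)
FROM inventory
WHERE value > 326.95
GROUP BY warehouse

Note: WHERE filters rows before grouping.

Result:
  WH-A: 1
  WH-C: 1
  WH-Central: 1
  WH-East: 1
  WH-West: 1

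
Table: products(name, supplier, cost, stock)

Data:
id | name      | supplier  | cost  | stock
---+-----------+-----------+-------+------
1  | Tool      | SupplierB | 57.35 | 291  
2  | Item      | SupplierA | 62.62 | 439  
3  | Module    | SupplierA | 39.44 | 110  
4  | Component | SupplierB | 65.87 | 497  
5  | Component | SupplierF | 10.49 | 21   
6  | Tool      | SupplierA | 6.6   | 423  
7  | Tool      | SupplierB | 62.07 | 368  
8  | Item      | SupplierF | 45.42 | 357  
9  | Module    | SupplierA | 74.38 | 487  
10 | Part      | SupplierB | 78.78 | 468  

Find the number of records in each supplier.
SELECT supplier, COUNT(*) as count
FROM products
GROUP BY supplier

Result:
  SupplierA: 4
  SupplierB: 4
  SupplierF: 2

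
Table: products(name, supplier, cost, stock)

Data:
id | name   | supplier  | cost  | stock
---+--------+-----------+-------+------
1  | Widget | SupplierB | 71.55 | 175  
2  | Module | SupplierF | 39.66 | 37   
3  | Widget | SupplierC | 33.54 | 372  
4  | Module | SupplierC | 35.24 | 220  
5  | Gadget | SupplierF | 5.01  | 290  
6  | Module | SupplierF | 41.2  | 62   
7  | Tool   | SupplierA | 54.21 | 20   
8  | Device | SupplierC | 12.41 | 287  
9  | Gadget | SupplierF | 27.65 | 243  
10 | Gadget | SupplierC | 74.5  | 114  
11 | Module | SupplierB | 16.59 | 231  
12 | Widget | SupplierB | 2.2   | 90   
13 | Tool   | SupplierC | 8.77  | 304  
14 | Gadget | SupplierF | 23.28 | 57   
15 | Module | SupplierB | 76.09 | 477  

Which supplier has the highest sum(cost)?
SELECT supplier, SUM(cost) as val
FROM products
GROUP BY supplier
ORDER BY val DESC
LIMIT 1

Result: SupplierB with sum(cost) = 166.43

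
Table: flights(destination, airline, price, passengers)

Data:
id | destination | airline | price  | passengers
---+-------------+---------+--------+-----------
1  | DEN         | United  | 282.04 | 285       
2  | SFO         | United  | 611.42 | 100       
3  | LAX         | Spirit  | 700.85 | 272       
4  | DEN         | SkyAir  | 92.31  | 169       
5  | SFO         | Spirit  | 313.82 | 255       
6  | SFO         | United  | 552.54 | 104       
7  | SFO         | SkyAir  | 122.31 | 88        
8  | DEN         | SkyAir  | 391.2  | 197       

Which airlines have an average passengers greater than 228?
SELECT airline, AVG(passengers)
FROM flights
GROUP BY airline
HAVING AVG(passengers) > 228

Result:
  Spirit: avg=263.50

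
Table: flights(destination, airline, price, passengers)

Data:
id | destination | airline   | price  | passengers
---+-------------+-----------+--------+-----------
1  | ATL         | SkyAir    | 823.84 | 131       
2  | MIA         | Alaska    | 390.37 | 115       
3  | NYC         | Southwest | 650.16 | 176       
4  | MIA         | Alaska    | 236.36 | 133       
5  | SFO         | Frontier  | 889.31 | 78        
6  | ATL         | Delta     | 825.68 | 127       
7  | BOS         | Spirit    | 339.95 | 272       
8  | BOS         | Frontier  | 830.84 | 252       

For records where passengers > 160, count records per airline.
SELECT airline, COUNT(*)
FROM flights
WHERE passengers > 160
GROUP BY airline

Note: WHERE filters rows before grouping.

Result:
  Frontier: 1
  Southwest: 1
  Spirit: 1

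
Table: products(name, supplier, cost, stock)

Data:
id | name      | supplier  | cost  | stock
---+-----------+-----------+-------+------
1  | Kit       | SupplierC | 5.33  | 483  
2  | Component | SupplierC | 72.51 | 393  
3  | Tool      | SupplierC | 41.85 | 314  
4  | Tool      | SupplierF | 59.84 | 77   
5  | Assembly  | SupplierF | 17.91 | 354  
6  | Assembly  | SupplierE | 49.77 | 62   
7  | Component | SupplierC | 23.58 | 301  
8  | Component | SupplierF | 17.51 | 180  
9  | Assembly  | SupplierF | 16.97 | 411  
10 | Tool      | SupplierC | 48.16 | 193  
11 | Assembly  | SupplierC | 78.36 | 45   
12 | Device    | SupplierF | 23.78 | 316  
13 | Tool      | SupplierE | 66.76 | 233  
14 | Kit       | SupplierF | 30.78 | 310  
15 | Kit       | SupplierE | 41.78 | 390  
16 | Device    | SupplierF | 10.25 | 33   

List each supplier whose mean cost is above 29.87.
SELECT supplier, AVG(cost)
FROM products
GROUP BY supplier
HAVING AVG(cost) > 29.87

Result:
  SupplierC: avg=44.97
  SupplierE: avg=52.77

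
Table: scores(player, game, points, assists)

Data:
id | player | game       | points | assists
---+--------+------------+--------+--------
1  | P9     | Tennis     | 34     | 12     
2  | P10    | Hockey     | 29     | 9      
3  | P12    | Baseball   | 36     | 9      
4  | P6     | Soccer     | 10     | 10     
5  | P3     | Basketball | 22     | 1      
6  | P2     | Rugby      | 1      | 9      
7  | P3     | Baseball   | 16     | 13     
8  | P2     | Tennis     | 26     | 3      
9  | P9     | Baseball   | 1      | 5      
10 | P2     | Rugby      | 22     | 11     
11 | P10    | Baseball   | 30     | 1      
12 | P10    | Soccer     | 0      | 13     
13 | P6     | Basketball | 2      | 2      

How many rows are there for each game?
SELECT game, COUNT(*) as count
FROM scores
GROUP BY game

Result:
  Baseball: 4
  Basketball: 2
  Hockey: 1
  Rugby: 2
  Soccer: 2
  Tennis: 2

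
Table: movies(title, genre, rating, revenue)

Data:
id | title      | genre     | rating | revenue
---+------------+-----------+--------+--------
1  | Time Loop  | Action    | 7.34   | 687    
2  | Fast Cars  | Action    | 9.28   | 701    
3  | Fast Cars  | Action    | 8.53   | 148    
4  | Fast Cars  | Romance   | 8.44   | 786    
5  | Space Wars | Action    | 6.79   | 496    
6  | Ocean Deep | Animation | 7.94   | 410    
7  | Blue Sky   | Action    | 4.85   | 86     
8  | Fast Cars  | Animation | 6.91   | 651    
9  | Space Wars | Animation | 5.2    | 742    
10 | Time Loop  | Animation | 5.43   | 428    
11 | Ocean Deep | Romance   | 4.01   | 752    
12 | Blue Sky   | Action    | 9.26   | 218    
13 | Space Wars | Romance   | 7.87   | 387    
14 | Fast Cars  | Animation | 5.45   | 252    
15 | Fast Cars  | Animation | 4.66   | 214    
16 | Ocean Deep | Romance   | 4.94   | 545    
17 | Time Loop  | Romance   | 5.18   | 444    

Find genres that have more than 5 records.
SELECT genre, COUNT(*) as cnt
FROM movies
GROUP BY genre
HAVING COUNT(*) > 5

Result:
  Action: 6
  Animation: 6

Note: HAVING filters groups after aggregation, WHERE filters rows before.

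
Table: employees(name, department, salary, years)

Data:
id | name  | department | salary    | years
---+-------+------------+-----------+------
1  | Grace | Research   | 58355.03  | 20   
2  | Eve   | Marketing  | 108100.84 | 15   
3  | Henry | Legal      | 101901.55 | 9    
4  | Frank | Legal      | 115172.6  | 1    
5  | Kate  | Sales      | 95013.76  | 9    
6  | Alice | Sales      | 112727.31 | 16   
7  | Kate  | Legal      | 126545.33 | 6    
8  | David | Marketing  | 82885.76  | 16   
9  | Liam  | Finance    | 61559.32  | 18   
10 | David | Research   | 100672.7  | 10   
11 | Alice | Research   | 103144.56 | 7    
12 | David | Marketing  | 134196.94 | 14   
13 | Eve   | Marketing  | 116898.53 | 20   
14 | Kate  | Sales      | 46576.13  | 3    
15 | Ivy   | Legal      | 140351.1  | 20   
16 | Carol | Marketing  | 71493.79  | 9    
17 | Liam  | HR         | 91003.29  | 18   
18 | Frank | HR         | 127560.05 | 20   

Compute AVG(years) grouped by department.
SELECT department, AVG(years) as result
FROM employees
GROUP BY department

Result:
  Finance: 18.00
  HR: 19.00
  Legal: 9.00
  Marketing: 14.80
  Research: 12.33
  Sales: 9.33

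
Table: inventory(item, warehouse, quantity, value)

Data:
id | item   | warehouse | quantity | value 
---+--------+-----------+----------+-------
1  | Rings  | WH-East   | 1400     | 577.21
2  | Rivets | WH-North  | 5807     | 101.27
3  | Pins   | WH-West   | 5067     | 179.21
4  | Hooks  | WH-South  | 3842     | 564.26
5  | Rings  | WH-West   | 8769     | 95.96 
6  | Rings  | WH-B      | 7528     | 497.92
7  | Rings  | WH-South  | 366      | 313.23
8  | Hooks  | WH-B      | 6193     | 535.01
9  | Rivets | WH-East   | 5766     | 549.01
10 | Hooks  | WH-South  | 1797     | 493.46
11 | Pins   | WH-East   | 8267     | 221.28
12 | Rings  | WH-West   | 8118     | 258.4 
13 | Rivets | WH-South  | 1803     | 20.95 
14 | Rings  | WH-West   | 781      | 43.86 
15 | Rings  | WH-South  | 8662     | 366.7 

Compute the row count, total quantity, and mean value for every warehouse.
SELECT warehouse,
       COUNT(*) as cnt,
       SUM(quantity) as total_quantity,
       AVG(value) as avg_value
FROM inventory
GROUP BY warehouse

Result:
  WH-B: 2 records, 13721 total quantity, 516.47 avg value
  WH-East: 3 records, 15433 total quantity, 449.17 avg value
  WH-North: 1 records, 5807 total quantity, 101.27 avg value
  WH-South: 5 records, 16470 total quantity, 351.72 avg value
  WH-West: 4 records, 22735 total quantity, 144.36 avg value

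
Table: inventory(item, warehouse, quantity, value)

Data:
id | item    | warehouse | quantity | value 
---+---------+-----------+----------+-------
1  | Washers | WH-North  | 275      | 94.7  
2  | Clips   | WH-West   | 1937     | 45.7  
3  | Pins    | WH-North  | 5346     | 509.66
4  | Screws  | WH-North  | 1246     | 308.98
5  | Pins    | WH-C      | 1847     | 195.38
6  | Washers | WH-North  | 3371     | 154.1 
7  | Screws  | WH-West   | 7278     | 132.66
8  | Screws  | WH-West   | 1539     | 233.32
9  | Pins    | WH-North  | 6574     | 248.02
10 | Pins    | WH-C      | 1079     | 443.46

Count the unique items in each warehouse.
SELECT warehouse, COUNT(DISTINCT item)
FROM inventory
GROUP BY warehouse

Result:
  WH-C: 1 distinct
  WH-North: 3 distinct
  WH-West: 2 distinct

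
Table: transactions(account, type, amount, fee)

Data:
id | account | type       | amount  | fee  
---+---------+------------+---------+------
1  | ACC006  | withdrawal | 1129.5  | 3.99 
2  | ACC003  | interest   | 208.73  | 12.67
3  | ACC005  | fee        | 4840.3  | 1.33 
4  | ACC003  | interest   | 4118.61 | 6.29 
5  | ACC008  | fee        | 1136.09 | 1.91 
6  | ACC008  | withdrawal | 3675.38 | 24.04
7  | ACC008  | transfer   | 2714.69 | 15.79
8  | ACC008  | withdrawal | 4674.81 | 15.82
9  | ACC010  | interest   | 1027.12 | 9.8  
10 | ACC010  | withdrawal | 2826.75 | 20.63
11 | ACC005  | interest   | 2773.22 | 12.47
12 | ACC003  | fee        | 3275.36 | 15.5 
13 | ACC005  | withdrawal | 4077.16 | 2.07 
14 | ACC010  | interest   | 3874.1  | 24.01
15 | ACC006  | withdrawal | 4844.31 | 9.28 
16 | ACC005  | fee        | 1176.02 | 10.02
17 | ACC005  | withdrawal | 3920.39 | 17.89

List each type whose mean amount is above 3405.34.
SELECT type, AVG(amount)
FROM transactions
GROUP BY type
HAVING AVG(amount) > 3405.34

Result:
  withdrawal: avg=3592.61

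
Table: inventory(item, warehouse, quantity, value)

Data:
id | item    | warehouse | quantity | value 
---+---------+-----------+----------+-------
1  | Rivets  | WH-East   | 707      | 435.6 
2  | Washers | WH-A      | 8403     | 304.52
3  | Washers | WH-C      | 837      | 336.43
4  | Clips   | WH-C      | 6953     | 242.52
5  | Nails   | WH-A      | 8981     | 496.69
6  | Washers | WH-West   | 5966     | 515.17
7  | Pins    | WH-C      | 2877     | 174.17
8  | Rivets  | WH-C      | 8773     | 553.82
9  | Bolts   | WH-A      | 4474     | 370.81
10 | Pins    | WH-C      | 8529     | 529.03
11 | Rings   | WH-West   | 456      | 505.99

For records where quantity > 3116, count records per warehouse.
SELECT warehouse, COUNT(*)
FROM inventory
WHERE quantity > 3116
GROUP BY warehouse

Note: WHERE filters rows before grouping.

Result:
  WH-A: 3
  WH-C: 3
  WH-West: 1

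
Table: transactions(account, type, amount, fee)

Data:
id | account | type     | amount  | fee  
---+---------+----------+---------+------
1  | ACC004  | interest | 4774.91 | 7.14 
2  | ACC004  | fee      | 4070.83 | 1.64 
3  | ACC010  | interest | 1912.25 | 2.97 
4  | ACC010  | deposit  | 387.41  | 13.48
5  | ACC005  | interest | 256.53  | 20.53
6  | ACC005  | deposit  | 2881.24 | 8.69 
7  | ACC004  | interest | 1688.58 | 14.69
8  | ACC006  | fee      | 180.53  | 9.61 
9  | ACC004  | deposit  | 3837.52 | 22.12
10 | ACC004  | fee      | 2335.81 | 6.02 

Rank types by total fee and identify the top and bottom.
SELECT type, SUM(fee)
FROM transactions
GROUP BY type
ORDER BY SUM(fee)

All groups:
  fee: 17.27
  deposit: 44.29
  interest: 45.33

Highest: interest (45.33)
Lowest: fee (17.27)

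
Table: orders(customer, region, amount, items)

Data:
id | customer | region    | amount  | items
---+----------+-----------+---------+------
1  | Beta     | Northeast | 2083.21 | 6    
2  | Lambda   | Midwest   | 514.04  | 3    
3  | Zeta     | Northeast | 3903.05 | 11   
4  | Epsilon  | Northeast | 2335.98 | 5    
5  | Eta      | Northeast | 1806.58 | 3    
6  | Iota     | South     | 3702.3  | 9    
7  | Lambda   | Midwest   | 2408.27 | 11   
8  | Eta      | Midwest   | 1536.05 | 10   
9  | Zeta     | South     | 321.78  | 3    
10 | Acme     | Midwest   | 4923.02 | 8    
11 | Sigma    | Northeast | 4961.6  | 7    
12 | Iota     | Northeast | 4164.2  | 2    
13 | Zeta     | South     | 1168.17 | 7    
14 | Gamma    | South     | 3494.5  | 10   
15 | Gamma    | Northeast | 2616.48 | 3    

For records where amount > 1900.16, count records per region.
SELECT region, COUNT(*)
FROM orders
WHERE amount > 1900.16
GROUP BY region

Note: WHERE filters rows before grouping.

Result:
  Midwest: 2
  Northeast: 6
  South: 2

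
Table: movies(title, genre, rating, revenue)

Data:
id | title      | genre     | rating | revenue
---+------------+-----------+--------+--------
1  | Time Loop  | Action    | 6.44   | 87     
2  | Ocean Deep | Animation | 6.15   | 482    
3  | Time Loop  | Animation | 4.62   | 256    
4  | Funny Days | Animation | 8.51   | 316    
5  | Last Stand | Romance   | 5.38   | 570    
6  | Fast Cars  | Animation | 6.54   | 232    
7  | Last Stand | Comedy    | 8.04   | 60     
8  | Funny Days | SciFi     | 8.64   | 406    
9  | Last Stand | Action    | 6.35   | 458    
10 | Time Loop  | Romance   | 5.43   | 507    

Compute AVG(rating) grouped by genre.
SELECT genre, AVG(rating) as result
FROM movies
GROUP BY genre

Result:
  Action: 6.40
  Animation: 6.46
  Comedy: 8.04
  Romance: 5.41
  SciFi: 8.64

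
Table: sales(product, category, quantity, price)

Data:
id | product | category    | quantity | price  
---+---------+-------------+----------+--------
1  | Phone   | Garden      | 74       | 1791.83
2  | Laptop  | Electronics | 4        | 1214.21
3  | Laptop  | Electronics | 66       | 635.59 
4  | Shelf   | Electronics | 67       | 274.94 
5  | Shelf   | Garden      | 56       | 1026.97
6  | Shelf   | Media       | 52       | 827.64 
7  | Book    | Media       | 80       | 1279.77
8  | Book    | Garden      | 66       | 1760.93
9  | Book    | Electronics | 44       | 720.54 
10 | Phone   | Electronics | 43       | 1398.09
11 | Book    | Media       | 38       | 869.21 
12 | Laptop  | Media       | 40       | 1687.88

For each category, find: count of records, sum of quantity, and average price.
SELECT category,
       COUNT(*) as cnt,
       SUM(quantity) as total_quantity,
       AVG(price) as avg_price
FROM sales
GROUP BY category

Result:
  Electronics: 5 records, 224 total quantity, 848.67 avg price
  Garden: 3 records, 196 total quantity, 1526.58 avg price
  Media: 4 records, 210 total quantity, 1166.13 avg price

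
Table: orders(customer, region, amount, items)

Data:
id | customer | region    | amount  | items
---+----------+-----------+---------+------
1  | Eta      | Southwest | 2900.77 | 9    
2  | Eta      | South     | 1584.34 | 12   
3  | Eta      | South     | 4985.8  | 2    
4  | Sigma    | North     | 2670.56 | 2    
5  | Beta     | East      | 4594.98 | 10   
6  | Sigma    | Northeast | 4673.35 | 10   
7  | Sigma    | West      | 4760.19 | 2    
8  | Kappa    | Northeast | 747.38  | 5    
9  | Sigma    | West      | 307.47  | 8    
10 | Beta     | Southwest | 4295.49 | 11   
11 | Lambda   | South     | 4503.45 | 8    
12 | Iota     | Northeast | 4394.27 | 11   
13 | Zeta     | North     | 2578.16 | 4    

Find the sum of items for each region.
SELECT region, SUM(items) as result
FROM orders
GROUP BY region

Result:
  East: 10
  North: 6
  Northeast: 26
  South: 22
  Southwest: 20
  West: 10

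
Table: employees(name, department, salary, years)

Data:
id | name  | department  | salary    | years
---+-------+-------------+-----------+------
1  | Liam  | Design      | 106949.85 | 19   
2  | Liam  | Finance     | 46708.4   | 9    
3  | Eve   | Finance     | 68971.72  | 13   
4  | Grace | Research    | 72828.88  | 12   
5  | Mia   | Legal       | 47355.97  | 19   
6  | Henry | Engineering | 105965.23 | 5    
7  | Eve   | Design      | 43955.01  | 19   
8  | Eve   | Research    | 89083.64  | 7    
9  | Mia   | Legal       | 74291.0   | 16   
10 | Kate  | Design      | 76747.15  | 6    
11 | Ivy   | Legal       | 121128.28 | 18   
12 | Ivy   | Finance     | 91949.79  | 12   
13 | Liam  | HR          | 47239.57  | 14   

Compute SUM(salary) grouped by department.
SELECT department, SUM(salary) as result
FROM employees
GROUP BY department

Result:
  Design: 227652.01
  Engineering: 105965.23
  Finance: 207629.91
  HR: 47239.57
  Legal: 242775.25
  Research: 161912.52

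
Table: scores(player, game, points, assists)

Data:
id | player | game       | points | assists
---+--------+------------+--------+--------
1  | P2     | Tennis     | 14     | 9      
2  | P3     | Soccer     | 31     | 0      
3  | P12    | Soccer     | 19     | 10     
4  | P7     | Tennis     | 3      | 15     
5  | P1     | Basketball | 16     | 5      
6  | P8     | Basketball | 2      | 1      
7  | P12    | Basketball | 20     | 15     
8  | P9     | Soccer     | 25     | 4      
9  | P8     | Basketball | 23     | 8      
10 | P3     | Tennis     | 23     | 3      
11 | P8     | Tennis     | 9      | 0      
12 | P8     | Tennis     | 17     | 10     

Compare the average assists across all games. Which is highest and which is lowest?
SELECT game, AVG(assists)
FROM scores
GROUP BY game
ORDER BY AVG(assists)

All groups:
  Soccer: 4.67
  Basketball: 7.25
  Tennis: 7.40

Highest: Tennis (7.40)
Lowest: Soccer (4.67)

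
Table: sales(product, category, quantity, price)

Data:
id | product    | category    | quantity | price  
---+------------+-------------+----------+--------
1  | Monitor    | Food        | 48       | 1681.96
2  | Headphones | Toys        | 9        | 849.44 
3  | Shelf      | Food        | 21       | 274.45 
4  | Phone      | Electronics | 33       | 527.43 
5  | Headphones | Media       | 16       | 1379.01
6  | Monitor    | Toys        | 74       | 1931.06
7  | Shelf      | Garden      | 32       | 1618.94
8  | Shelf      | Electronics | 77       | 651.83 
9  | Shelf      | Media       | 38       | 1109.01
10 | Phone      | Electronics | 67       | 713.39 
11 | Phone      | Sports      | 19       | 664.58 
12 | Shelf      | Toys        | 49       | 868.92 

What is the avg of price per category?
SELECT category, AVG(price) as result
FROM sales
GROUP BY category

Result:
  Electronics: 630.88
  Food: 978.21
  Garden: 1618.94
  Media: 1244.01
  Sports: 664.58
  Toys: 1216.47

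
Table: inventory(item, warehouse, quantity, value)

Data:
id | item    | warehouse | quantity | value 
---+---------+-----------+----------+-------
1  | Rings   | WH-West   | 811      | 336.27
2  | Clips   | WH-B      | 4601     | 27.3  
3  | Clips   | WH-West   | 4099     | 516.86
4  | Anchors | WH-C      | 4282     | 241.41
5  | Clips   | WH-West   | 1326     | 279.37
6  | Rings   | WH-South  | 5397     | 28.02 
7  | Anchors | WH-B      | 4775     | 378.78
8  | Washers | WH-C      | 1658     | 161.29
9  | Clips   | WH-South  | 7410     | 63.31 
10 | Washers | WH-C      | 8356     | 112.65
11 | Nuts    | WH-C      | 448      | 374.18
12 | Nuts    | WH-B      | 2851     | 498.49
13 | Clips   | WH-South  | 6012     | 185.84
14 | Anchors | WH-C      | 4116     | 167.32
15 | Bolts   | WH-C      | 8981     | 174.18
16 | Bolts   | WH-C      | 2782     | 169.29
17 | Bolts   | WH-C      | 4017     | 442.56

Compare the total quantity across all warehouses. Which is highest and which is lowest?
SELECT warehouse, SUM(quantity)
FROM inventory
GROUP BY warehouse
ORDER BY SUM(quantity)

All groups:
  WH-West: 6236
  WH-B: 12227
  WH-South: 18819
  WH-C: 34640

Highest: WH-C (34640)
Lowest: WH-West (6236)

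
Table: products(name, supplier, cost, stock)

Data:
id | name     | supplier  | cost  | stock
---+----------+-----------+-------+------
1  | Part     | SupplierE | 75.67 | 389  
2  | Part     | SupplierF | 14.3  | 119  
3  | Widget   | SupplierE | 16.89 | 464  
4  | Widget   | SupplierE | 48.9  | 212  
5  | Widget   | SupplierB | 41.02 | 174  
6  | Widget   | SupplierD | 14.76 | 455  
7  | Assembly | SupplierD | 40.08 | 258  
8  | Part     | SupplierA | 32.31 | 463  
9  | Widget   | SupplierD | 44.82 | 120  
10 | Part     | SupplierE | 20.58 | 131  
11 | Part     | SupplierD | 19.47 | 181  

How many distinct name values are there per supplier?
SELECT supplier, COUNT(DISTINCT name)
FROM products
GROUP BY supplier

Result:
  SupplierA: 1 distinct
  SupplierB: 1 distinct
  SupplierD: 3 distinct
  SupplierE: 2 distinct
  SupplierF: 1 distinct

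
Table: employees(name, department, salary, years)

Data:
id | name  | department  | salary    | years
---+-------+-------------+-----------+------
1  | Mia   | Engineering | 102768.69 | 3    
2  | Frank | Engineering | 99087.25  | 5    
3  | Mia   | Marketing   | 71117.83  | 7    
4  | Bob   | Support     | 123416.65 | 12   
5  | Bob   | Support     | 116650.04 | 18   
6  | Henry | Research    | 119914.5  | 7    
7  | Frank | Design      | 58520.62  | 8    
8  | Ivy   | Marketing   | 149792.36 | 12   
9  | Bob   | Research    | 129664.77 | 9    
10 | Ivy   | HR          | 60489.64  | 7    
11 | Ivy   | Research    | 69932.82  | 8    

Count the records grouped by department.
SELECT department, COUNT(*) as count
FROM employees
GROUP BY department

Result:
  Design: 1
  Engineering: 2
  HR: 1
  Marketing: 2
  Research: 3
  Support: 2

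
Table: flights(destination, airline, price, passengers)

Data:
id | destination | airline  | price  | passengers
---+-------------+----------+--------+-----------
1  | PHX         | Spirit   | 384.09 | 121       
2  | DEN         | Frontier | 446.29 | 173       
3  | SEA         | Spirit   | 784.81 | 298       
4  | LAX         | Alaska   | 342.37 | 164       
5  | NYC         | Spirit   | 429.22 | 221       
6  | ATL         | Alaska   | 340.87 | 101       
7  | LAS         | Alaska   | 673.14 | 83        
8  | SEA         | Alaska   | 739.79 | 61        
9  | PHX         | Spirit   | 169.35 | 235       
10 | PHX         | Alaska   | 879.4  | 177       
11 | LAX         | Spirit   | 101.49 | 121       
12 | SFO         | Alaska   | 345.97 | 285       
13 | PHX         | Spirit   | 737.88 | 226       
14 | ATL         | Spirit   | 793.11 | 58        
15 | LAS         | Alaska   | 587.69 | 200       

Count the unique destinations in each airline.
SELECT airline, COUNT(DISTINCT destination)
FROM flights
GROUP BY airline

Result:
  Alaska: 6 distinct
  Frontier: 1 distinct
  Spirit: 5 distinct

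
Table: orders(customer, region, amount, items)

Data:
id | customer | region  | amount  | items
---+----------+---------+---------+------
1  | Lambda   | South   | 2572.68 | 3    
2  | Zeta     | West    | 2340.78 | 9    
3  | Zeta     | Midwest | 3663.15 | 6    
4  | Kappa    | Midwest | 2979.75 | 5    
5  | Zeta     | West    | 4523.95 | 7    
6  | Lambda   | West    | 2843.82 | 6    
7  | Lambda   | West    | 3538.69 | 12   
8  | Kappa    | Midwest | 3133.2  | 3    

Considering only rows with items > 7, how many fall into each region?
SELECT region, COUNT(*)
FROM orders
WHERE items > 7
GROUP BY region

Note: WHERE filters rows before grouping.

Result:
  West: 2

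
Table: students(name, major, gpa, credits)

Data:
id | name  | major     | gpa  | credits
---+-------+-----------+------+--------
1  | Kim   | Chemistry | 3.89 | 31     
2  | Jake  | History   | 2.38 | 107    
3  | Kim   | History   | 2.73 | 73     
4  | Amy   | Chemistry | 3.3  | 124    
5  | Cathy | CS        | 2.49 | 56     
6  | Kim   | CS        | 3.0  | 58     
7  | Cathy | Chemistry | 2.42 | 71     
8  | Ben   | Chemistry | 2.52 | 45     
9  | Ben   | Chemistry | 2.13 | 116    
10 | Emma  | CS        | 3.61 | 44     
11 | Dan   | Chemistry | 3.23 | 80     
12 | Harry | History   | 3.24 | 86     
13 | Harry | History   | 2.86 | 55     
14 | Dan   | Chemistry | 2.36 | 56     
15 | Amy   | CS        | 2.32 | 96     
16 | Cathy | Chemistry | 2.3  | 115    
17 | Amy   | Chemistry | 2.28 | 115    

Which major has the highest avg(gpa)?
SELECT major, AVG(gpa) as val
FROM students
GROUP BY major
ORDER BY val DESC
LIMIT 1

Result: CS with avg(gpa) = 2.86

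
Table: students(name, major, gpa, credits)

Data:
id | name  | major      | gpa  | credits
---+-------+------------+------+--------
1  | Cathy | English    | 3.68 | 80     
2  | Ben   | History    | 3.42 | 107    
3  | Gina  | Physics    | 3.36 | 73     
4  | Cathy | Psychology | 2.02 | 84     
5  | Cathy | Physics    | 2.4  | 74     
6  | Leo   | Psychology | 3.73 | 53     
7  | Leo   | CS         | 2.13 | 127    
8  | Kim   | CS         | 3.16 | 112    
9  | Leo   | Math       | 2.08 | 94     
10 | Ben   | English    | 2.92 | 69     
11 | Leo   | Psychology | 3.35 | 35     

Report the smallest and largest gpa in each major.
SELECT major, MIN(gpa), MAX(gpa)
FROM students
GROUP BY major

Result:
  CS: min=2.13, max=3.16
  English: min=2.92, max=3.68
  History: min=3.42, max=3.42
  Math: min=2.08, max=2.08
  Physics: min=2.40, max=3.36
  Psychology: min=2.02, max=3.73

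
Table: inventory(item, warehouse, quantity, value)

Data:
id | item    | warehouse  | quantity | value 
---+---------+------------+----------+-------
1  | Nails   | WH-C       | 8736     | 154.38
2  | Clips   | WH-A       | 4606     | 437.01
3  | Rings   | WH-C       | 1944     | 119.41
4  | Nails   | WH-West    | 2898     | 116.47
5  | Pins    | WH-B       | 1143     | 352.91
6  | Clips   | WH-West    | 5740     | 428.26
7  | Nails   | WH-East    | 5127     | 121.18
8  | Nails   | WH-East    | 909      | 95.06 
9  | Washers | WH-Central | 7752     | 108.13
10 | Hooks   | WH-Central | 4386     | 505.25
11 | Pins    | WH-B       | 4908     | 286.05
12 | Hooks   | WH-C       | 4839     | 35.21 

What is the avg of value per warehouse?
SELECT warehouse, AVG(value) as result
FROM inventory
GROUP BY warehouse

Result:
  WH-A: 437.01
  WH-B: 319.48
  WH-C: 103.00
  WH-Central: 306.69
  WH-East: 108.12
  WH-West: 272.37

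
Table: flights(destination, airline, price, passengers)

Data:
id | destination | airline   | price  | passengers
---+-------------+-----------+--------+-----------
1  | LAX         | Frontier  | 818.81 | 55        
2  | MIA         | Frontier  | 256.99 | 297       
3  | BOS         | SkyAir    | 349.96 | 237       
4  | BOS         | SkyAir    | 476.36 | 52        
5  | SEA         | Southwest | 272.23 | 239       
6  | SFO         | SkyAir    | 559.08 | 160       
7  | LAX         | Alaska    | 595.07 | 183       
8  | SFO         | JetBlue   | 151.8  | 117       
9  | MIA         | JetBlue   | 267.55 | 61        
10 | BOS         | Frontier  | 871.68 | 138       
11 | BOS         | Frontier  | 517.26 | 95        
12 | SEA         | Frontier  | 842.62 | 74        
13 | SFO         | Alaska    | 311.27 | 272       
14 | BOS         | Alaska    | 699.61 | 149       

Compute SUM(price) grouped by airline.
SELECT airline, SUM(price) as result
FROM flights
GROUP BY airline

Result:
  Alaska: 1605.95
  Frontier: 3307.36
  JetBlue: 419.35
  SkyAir: 1385.40
  Southwest: 272.23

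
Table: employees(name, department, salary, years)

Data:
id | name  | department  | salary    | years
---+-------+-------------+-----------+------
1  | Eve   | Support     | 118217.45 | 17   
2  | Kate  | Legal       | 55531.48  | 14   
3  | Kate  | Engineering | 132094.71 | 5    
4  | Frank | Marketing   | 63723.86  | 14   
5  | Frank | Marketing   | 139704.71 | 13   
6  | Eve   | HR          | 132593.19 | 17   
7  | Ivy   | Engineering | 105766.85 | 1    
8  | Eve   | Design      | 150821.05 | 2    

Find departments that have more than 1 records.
SELECT department, COUNT(*) as cnt
FROM employees
GROUP BY department
HAVING COUNT(*) > 1

Result:
  Engineering: 2
  Marketing: 2

Note: HAVING filters groups after aggregation, WHERE filters rows before.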